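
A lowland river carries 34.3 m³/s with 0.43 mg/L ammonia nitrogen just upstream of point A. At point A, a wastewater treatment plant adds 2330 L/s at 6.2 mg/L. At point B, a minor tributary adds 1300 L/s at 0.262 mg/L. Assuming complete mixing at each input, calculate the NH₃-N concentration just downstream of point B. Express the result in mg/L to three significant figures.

0.779 mg/L

2330 L/s = 2.33 m³/s.
After input A: C = (34.3·0.43 + 2.33·6.2) / 36.63 = 0.797 mg/L.
1300 L/s = 1.3 m³/s.
After input B: C = (36.63·0.797 + 1.3·0.262) / 37.93 = 0.7787 mg/L.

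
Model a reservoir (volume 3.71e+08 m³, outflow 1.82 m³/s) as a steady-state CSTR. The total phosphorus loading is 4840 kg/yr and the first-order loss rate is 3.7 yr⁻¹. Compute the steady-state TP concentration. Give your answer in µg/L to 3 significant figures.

3.38 µg/L

Outflow Q = 1.82 m³/s × 3.156e+07 s/yr = 5.743e+07 m³/yr.
Steady-state CSTR mass balance: W = Q·C + k·V·C, so C = W/(Q + kV).
Q + kV = 5.743e+07 + 3.7·3.71e+08 = 1.43e+09 m³/yr.
C = 4840/1.43e+09 = 3.384e-06 kg/m³ = 0.003384 mg/L = 3.384 µg/L.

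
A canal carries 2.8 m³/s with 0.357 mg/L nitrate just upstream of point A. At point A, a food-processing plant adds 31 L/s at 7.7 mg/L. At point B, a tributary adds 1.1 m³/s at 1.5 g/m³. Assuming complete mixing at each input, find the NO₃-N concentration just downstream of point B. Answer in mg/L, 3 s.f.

31 L/s = 0.031 m³/s.
After input A: C = (2.8·0.357 + 0.031·7.7) / 2.831 = 0.4374 mg/L.
After input B: C = (2.831·0.4374 + 1.1·1.5) / 3.931 = 0.7347 mg/L.

0.735 mg/L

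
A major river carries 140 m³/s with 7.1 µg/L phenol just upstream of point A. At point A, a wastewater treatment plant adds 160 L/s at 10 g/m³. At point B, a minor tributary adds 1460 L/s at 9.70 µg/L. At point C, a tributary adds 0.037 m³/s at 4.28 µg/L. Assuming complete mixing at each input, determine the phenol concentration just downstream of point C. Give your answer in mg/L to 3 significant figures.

7.1 µg/L = 0.0071 mg/L.
160 L/s = 0.16 m³/s.
After input A: C = (140·0.0071 + 0.16·10) / 140.2 = 0.01851 mg/L.
1460 L/s = 1.46 m³/s.
9.70 µg/L = 0.0097 mg/L.
After input B: C = (140.2·0.01851 + 1.46·0.0097) / 141.6 = 0.01842 mg/L.
4.28 µg/L = 0.00428 mg/L.
After input C: C = (141.6·0.01842 + 0.037·0.00428) / 141.7 = 0.01841 mg/L.

0.0184 mg/L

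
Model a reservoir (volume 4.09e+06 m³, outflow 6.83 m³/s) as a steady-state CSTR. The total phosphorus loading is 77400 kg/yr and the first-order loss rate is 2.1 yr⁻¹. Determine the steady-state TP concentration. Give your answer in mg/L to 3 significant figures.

Outflow Q = 6.83 m³/s × 3.156e+07 s/yr = 2.155e+08 m³/yr.
Steady-state CSTR mass balance: W = Q·C + k·V·C, so C = W/(Q + kV).
Q + kV = 2.155e+08 + 2.1·4.09e+06 = 2.241e+08 m³/yr.
C = 77400/2.241e+08 = 0.0003453 kg/m³ = 0.3453 mg/L.

0.345 mg/L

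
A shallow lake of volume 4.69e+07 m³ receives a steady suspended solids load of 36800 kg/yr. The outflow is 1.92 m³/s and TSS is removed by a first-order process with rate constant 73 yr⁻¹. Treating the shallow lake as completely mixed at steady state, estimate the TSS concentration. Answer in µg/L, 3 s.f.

Outflow Q = 1.92 m³/s × 3.156e+07 s/yr = 6.059e+07 m³/yr.
Steady-state CSTR mass balance: W = Q·C + k·V·C, so C = W/(Q + kV).
Q + kV = 6.059e+07 + 73·4.69e+07 = 3.484e+09 m³/yr.
C = 36800/3.484e+09 = 1.056e-05 kg/m³ = 0.01056 mg/L = 10.56 µg/L.

10.6 µg/L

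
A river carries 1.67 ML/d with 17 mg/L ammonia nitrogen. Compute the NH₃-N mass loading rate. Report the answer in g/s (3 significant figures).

1.67 ML/d = 0.01933 m³/s.
Mass flux = Q·C = 0.01933 m³/s × 17 g/m³ = 0.3286 g/s.

0.329 g/s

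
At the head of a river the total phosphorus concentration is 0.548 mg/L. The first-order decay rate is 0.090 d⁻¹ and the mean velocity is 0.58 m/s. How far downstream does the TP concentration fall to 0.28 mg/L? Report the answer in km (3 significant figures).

From C = C₀·e^(−kt), t = ln(C₀/C)/k = ln(0.548/0.28)/0.090 = 0.6715/0.090 = 7.461 d.
Distance = v·t = 0.58 m/s × 6.446e+05 s = 3.739e+05 m = 373.9 km.

374 km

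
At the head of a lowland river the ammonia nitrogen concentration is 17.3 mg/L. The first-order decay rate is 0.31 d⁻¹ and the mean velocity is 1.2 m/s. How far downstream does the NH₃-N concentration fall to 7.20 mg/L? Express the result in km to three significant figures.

From C = C₀·e^(−kt), t = ln(C₀/C)/k = ln(17.3/7.20)/0.31 = 0.8766/0.31 = 2.828 d.
Distance = v·t = 1.2 m/s × 2.443e+05 s = 2.932e+05 m = 293.2 km.

293 km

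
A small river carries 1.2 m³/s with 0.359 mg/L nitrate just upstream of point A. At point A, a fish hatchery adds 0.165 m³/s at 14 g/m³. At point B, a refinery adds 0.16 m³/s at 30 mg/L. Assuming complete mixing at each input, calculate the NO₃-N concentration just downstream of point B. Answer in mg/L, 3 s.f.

4.94 mg/L

After input A: C = (1.2·0.359 + 0.165·14) / 1.365 = 2.008 mg/L.
After input B: C = (1.365·2.008 + 0.16·30) / 1.525 = 4.945 mg/L.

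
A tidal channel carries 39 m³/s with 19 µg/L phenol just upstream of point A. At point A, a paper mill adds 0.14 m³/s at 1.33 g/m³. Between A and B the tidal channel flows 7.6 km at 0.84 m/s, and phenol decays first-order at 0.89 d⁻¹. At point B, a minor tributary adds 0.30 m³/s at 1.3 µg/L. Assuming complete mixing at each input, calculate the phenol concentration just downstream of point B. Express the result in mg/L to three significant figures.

0.0214 mg/L

19 µg/L = 0.019 mg/L.
After input A: C = (39·0.019 + 0.14·1.33) / 39.14 = 0.02369 mg/L.
Over the 7.6 km reach to input B (t = 9048 s = 0.1047 d), decay gives C = 0.02369·exp(−0.89·0.1047) = 0.02158 mg/L.
1.3 µg/L = 0.0013 mg/L.
After input B: C = (39.14·0.02158 + 0.3·0.0013) / 39.44 = 0.02143 mg/L.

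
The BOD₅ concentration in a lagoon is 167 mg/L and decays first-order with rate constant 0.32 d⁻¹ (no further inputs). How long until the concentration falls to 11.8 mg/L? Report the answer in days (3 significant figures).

t = ln(C₀/C)/k = ln(167/11.8)/0.32 = 2.65/0.32 = 8.281 d.

8.28 d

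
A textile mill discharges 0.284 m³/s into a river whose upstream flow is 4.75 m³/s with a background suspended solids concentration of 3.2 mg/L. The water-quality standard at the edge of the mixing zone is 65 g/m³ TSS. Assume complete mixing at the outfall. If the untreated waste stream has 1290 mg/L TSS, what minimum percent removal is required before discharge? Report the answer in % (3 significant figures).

14.8 %

Mass balance: 65·5.034 = 0.284·Cₑ + 4.75·3.2.
Cₑ = (327.2 − 15.2) / 0.284 = 1099 mg/L.
Required removal = 1 − 1099/1290 = 14.84 %.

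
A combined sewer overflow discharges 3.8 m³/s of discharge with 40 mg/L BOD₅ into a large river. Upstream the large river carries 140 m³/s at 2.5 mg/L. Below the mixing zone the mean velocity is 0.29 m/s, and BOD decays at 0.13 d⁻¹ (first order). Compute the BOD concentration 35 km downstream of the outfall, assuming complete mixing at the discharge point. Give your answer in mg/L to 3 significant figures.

2.91 mg/L

After complete mixing, C₀ = (3.8·40 + 140·2.5) / 143.8 = 3.491 mg/L.
Travel time t = 3.5e+04 m / 0.29 m/s = 1.207e+05 s = 1.397 d.
C = 3.491·exp(−0.13·1.397) = 3.491·0.8339 = 2.911 mg/L.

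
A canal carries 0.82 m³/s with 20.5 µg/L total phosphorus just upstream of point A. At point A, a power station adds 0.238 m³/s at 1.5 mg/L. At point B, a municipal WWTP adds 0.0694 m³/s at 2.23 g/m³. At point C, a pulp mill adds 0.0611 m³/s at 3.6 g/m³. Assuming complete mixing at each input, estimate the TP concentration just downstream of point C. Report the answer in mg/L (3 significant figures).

0.630 mg/L

20.5 µg/L = 0.0205 mg/L.
After input A: C = (0.82·0.0205 + 0.238·1.5) / 1.058 = 0.3533 mg/L.
After input B: C = (1.058·0.3533 + 0.0694·2.23) / 1.127 = 0.4688 mg/L.
After input C: C = (1.127·0.4688 + 0.0611·3.6) / 1.188 = 0.6298 mg/L.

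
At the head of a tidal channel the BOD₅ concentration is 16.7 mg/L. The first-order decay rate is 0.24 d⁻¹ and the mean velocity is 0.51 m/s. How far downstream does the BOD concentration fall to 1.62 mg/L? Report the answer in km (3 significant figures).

From C = C₀·e^(−kt), t = ln(C₀/C)/k = ln(16.7/1.62)/0.24 = 2.333/0.24 = 9.721 d.
Distance = v·t = 0.51 m/s × 8.399e+05 s = 4.283e+05 m = 428.3 km.

428 km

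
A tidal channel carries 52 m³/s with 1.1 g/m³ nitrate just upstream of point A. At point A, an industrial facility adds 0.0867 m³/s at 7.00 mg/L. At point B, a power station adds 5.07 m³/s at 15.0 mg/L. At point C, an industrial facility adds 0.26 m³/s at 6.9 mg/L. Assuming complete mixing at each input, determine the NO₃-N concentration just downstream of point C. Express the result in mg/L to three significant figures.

After input A: C = (52·1.1 + 0.0867·7) / 52.09 = 1.11 mg/L.
After input B: C = (52.09·1.11 + 5.07·15) / 57.16 = 2.342 mg/L.
After input C: C = (57.16·2.342 + 0.26·6.9) / 57.42 = 2.363 mg/L.

2.36 mg/L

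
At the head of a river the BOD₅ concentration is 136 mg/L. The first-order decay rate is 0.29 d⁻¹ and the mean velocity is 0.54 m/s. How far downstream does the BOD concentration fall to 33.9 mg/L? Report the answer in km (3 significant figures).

From C = C₀·e^(−kt), t = ln(C₀/C)/k = ln(136/33.9)/0.29 = 1.389/0.29 = 4.79 d.
Distance = v·t = 0.54 m/s × 4.139e+05 s = 2.235e+05 m = 223.5 km.

224 km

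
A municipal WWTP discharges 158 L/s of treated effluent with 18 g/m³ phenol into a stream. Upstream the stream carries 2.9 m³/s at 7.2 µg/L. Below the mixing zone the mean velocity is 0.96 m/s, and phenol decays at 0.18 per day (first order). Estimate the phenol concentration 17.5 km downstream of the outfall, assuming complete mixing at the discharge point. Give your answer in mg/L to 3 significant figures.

158 L/s = 0.158 m³/s.
7.2 µg/L = 0.0072 mg/L.
After complete mixing, C₀ = (0.158·18 + 2.9·0.0072) / 3.058 = 0.9368 mg/L.
Travel time t = 1.75e+04 m / 0.96 m/s = 1.823e+04 s = 0.211 d.
C = 0.9368·exp(−0.18·0.211) = 0.9368·0.9627 = 0.9019 mg/L.

0.902 mg/L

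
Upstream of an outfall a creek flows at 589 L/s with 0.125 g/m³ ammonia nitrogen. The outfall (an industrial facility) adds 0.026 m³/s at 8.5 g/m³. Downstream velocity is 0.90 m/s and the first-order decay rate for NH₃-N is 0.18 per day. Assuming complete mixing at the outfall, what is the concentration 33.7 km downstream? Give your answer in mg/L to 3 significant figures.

589 L/s = 0.589 m³/s.
After complete mixing, C₀ = (0.026·8.5 + 0.589·0.125) / 0.615 = 0.4791 mg/L.
Travel time t = 3.37e+04 m / 0.90 m/s = 3.744e+04 s = 0.4334 d.
C = 0.4791·exp(−0.18·0.4334) = 0.4791·0.925 = 0.4431 mg/L.

0.443 mg/L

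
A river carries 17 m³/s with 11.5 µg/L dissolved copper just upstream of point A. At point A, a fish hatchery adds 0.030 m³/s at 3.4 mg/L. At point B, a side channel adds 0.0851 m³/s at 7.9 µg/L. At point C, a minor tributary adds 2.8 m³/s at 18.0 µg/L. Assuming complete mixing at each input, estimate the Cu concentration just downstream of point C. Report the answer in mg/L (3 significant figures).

11.5 µg/L = 0.0115 mg/L.
After input A: C = (17·0.0115 + 0.03·3.4) / 17.03 = 0.01747 mg/L.
7.9 µg/L = 0.0079 mg/L.
After input B: C = (17.03·0.01747 + 0.0851·0.0079) / 17.12 = 0.01742 mg/L.
18.0 µg/L = 0.018 mg/L.
After input C: C = (17.12·0.01742 + 2.8·0.018) / 19.92 = 0.0175 mg/L.

0.0175 mg/L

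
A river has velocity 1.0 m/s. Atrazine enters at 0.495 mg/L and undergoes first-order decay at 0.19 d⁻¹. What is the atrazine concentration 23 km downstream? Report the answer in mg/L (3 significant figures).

0.471 mg/L

Travel time t = 23 km / 1.0 m/s = 2.3e+04/1.0 = 2.3e+04 s = 0.2662 d.
First-order decay: C = 0.495·exp(−0.19·0.2662) = 0.495·0.9507 = 0.4706 mg/L.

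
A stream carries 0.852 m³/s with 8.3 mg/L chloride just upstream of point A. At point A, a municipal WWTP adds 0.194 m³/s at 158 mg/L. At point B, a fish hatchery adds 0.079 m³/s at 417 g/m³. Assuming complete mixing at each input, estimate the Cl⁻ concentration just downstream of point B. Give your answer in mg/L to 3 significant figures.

62.8 mg/L

After input A: C = (0.852·8.3 + 0.194·158) / 1.046 = 36.06 mg/L.
After input B: C = (1.046·36.06 + 0.079·417) / 1.125 = 62.81 mg/L.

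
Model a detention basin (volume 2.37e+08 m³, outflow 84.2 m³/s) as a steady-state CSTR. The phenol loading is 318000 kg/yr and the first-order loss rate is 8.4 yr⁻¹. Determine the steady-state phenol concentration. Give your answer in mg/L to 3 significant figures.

0.0684 mg/L

Outflow Q = 84.2 m³/s × 3.156e+07 s/yr = 2.657e+09 m³/yr.
Steady-state CSTR mass balance: W = Q·C + k·V·C, so C = W/(Q + kV).
Q + kV = 2.657e+09 + 8.4·2.37e+08 = 4.648e+09 m³/yr.
C = 318000/4.648e+09 = 6.842e-05 kg/m³ = 0.06842 mg/L.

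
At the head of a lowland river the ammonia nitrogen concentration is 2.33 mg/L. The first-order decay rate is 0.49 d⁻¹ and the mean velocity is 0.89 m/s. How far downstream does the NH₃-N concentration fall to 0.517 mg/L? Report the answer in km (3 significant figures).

236 km

From C = C₀·e^(−kt), t = ln(C₀/C)/k = ln(2.33/0.517)/0.49 = 1.506/0.49 = 3.073 d.
Distance = v·t = 0.89 m/s × 2.655e+05 s = 2.363e+05 m = 236.3 km.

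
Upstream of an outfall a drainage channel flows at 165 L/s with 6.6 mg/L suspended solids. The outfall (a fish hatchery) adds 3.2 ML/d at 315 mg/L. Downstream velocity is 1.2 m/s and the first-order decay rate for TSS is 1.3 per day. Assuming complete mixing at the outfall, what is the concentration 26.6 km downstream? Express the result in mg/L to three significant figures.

3.2 ML/d = 0.03704 m³/s.
165 L/s = 0.165 m³/s.
After complete mixing, C₀ = (0.03704·315 + 0.165·6.6) / 0.202 = 63.14 mg/L.
Travel time t = 2.66e+04 m / 1.2 m/s = 2.217e+04 s = 0.2566 d.
C = 63.14·exp(−1.3·0.2566) = 63.14·0.7164 = 45.23 mg/L.

45.2 mg/L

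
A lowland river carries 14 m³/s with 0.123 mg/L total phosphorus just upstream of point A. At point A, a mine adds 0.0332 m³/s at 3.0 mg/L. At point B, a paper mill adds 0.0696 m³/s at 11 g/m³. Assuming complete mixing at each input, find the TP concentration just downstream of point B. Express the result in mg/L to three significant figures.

After input A: C = (14·0.123 + 0.0332·3) / 14.03 = 0.1298 mg/L.
After input B: C = (14.03·0.1298 + 0.0696·11) / 14.1 = 0.1835 mg/L.

0.183 mg/L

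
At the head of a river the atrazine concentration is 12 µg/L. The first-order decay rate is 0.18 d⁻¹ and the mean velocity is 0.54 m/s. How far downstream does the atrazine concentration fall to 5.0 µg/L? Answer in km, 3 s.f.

227 km

From C = C₀·e^(−kt), t = ln(C₀/C)/k = ln(12/5.0)/0.18 = 0.8755/0.18 = 4.864 d.
Distance = v·t = 0.54 m/s × 4.202e+05 s = 2.269e+05 m = 226.9 km.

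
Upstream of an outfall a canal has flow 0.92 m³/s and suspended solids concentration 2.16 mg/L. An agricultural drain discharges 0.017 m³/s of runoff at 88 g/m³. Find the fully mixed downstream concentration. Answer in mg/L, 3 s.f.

3.72 mg/L

By mass balance at complete mixing, C = (0.017·88 + 0.92·2.16) / (0.017 + 0.92) = 3.483/0.937 = 3.717 mg/L.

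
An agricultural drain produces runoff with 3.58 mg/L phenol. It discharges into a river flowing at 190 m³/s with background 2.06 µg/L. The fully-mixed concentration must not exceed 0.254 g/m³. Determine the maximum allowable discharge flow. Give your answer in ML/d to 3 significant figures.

2.06 µg/L = 0.00206 mg/L.
Mass balance at complete mixing: C_std·(Q_w + Q_r) = Q_w·C_e + Q_r·C_b.
Rearranging, Q_w = Q_r·(C_std − C_b)/(C_e − C_std) = 190·(0.254 − 0.00206) / (3.58 − 0.254) = 14.39 m³/s.
= 1243 ML/d.

1240 ML/d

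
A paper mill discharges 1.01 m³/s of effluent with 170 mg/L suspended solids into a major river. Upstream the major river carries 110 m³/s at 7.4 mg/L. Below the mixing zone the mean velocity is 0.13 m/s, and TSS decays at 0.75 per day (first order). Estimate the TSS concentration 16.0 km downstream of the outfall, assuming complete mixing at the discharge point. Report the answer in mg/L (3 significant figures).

After complete mixing, C₀ = (1.01·170 + 110·7.4) / 111 = 8.879 mg/L.
Travel time t = 1.6e+04 m / 0.13 m/s = 1.231e+05 s = 1.425 d.
C = 8.879·exp(−0.75·1.425) = 8.879·0.3436 = 3.051 mg/L.

3.05 mg/L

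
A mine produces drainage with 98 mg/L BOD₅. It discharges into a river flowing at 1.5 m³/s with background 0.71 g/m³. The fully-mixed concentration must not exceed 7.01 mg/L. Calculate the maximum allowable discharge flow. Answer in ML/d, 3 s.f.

8.97 ML/d

Mass balance at complete mixing: C_std·(Q_w + Q_r) = Q_w·C_e + Q_r·C_b.
Rearranging, Q_w = Q_r·(C_std − C_b)/(C_e − C_std) = 1.5·(7.01 − 0.71) / (98 − 7.01) = 0.1039 m³/s.
= 8.973 ML/d.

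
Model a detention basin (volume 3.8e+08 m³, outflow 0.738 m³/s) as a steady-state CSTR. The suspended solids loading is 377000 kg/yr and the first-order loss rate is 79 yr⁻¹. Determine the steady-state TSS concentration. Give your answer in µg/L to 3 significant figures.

12.5 µg/L

Outflow Q = 0.738 m³/s × 3.156e+07 s/yr = 2.329e+07 m³/yr.
Steady-state CSTR mass balance: W = Q·C + k·V·C, so C = W/(Q + kV).
Q + kV = 2.329e+07 + 79·3.8e+08 = 3.004e+10 m³/yr.
C = 377000/3.004e+10 = 1.255e-05 kg/m³ = 0.01255 mg/L = 12.55 µg/L.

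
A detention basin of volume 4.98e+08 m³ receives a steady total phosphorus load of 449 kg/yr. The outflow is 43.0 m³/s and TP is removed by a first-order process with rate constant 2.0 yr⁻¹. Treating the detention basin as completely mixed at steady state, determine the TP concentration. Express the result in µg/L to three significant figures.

0.191 µg/L

Outflow Q = 43.0 m³/s × 3.156e+07 s/yr = 1.357e+09 m³/yr.
Steady-state CSTR mass balance: W = Q·C + k·V·C, so C = W/(Q + kV).
Q + kV = 1.357e+09 + 2.0·4.98e+08 = 2.353e+09 m³/yr.
C = 449/2.353e+09 = 1.908e-07 kg/m³ = 0.0001908 mg/L = 0.1908 µg/L.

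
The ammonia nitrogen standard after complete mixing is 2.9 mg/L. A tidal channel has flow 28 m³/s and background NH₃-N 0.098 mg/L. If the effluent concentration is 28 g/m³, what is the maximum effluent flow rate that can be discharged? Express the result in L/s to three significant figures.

Mass balance at complete mixing: C_std·(Q_w + Q_r) = Q_w·C_e + Q_r·C_b.
Rearranging, Q_w = Q_r·(C_std − C_b)/(C_e − C_std) = 28·(2.9 − 0.098) / (28 − 2.9) = 3.126 m³/s.
= 3126 L/s.

3130 L/s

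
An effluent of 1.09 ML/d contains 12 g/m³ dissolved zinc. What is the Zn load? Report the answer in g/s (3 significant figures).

1.09 ML/d = 0.01262 m³/s.
Mass flux = Q·C = 0.01262 m³/s × 12 g/m³ = 0.1514 g/s.

0.151 g/s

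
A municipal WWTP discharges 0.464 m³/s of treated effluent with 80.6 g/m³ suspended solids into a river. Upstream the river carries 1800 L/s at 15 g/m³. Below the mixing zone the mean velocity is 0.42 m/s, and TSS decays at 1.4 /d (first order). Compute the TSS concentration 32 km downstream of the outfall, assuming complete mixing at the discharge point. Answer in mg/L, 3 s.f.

1800 L/s = 1.8 m³/s.
After complete mixing, C₀ = (0.464·80.6 + 1.8·15) / 2.264 = 28.44 mg/L.
Travel time t = 3.2e+04 m / 0.42 m/s = 7.619e+04 s = 0.8818 d.
C = 28.44·exp(−1.4·0.8818) = 28.44·0.291 = 8.276 mg/L.

8.28 mg/L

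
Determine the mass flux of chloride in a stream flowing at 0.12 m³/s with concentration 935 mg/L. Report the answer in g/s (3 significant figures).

Mass flux = Q·C = 0.12 m³/s × 935 g/m³ = 112.2 g/s.

112 g/s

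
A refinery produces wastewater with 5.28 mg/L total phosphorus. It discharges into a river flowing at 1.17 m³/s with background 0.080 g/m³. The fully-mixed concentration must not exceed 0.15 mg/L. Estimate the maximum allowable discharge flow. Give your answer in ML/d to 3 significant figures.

1.38 ML/d

Mass balance at complete mixing: C_std·(Q_w + Q_r) = Q_w·C_e + Q_r·C_b.
Rearranging, Q_w = Q_r·(C_std − C_b)/(C_e − C_std) = 1.17·(0.15 − 0.08) / (5.28 − 0.15) = 0.01596 m³/s.
= 1.379 ML/d.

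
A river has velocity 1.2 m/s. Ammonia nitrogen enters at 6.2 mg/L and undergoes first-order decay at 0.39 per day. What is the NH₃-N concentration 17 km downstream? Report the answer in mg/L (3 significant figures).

5.82 mg/L

Travel time t = 17 km / 1.2 m/s = 1.7e+04/1.2 = 1.417e+04 s = 0.164 d.
First-order decay: C = 6.2·exp(−0.39·0.164) = 6.2·0.9381 = 5.816 mg/L.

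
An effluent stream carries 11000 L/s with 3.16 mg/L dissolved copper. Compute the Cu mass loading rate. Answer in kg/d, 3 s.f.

3000 kg/d

11000 L/s = 11 m³/s.
Mass flux = Q·C = 11 m³/s × 3.16 g/m³ = 34.76 g/s.
= 34.76 g/s × 86.4 = 3003 kg/d.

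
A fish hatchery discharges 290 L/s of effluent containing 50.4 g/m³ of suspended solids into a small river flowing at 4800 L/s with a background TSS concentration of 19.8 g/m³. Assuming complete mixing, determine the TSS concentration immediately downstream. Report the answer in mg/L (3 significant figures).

290 L/s = 0.29 m³/s.
4800 L/s = 4.8 m³/s.
Flow-weighted mixing gives C = (0.29·50.4 + 4.8·19.8) / (0.29 + 4.8) = 109.7/5.09 = 21.54 mg/L.

21.5 mg/L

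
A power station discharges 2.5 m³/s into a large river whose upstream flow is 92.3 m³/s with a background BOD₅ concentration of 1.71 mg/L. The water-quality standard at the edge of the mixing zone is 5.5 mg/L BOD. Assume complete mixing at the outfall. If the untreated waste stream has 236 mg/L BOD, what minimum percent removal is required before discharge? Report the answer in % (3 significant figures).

38.4 %

Mass balance: 5.5·94.8 = 2.5·Cₑ + 92.3·1.71.
Cₑ = (521.4 − 157.8) / 2.5 = 145.4 mg/L.
Required removal = 1 − 145.4/236 = 38.38 %.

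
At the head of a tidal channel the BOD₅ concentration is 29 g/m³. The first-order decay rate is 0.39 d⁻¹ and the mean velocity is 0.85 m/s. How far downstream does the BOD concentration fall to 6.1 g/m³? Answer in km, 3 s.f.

From C = C₀·e^(−kt), t = ln(C₀/C)/k = ln(29/6.1)/0.39 = 1.559/0.39 = 3.997 d.
Distance = v·t = 0.85 m/s × 3.454e+05 s = 2.936e+05 m = 293.6 km.

294 km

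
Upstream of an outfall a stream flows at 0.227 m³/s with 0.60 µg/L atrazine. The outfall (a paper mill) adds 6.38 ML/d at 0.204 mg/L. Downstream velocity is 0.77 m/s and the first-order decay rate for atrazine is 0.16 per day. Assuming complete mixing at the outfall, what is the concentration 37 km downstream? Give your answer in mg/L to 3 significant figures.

0.0462 mg/L

6.38 ML/d = 0.07384 m³/s.
0.60 µg/L = 0.0006 mg/L.
After complete mixing, C₀ = (0.07384·0.204 + 0.227·0.0006) / 0.3008 = 0.05053 mg/L.
Travel time t = 3.7e+04 m / 0.77 m/s = 4.805e+04 s = 0.5562 d.
C = 0.05053·exp(−0.16·0.5562) = 0.05053·0.9149 = 0.04622 mg/L.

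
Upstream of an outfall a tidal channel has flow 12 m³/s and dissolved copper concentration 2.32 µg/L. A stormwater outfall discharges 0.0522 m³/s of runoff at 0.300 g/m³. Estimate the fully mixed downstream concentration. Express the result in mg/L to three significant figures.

2.32 µg/L = 0.00232 mg/L.
By mass balance at complete mixing, C = (0.0522·0.3 + 12·0.00232) / (0.0522 + 12) = 0.0435/12.05 = 0.003609 mg/L.

0.00361 mg/L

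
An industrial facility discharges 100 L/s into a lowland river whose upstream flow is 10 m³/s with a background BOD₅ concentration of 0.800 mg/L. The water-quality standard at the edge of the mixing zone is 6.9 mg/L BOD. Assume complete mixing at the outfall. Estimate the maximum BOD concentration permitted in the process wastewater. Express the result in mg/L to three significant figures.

100 L/s = 0.1 m³/s.
Mass balance: 6.9·10.1 = 0.1·Cₑ + 10·0.8.
Cₑ = (69.69 − 8) / 0.1 = 616.9 mg/L.

617 mg/L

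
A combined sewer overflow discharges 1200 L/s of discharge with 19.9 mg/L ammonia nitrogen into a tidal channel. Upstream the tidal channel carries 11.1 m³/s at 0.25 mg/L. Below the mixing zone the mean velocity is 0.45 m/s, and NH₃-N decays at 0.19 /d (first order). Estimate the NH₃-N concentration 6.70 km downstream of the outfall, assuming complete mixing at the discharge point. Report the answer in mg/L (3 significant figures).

2.10 mg/L

1200 L/s = 1.2 m³/s.
After complete mixing, C₀ = (1.2·19.9 + 11.1·0.25) / 12.3 = 2.167 mg/L.
Travel time t = 6700 m / 0.45 m/s = 1.489e+04 s = 0.1723 d.
C = 2.167·exp(−0.19·0.1723) = 2.167·0.9678 = 2.097 mg/L.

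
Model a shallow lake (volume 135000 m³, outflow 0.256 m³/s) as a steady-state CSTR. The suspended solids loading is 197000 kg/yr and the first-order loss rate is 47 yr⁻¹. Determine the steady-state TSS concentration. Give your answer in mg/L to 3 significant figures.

13.7 mg/L

Outflow Q = 0.256 m³/s × 3.156e+07 s/yr = 8.079e+06 m³/yr.
Steady-state CSTR mass balance: W = Q·C + k·V·C, so C = W/(Q + kV).
Q + kV = 8.079e+06 + 47·135000 = 1.442e+07 m³/yr.
C = 197000/1.442e+07 = 0.01366 kg/m³ = 13.66 mg/L.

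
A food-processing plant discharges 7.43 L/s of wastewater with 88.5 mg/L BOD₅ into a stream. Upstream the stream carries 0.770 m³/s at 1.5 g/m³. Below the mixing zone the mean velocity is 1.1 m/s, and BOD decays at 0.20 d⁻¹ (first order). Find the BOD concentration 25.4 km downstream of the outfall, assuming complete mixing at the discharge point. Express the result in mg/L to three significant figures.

2.21 mg/L

7.43 L/s = 0.00743 m³/s.
After complete mixing, C₀ = (0.00743·88.5 + 0.77·1.5) / 0.7774 = 2.331 mg/L.
Travel time t = 2.54e+04 m / 1.1 m/s = 2.309e+04 s = 0.2673 d.
C = 2.331·exp(−0.20·0.2673) = 2.331·0.948 = 2.21 mg/L.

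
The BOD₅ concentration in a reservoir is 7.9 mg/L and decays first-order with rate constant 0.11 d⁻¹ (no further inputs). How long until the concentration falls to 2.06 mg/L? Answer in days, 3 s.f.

12.2 d

t = ln(C₀/C)/k = ln(7.9/2.06)/0.11 = 1.344/0.11 = 12.22 d.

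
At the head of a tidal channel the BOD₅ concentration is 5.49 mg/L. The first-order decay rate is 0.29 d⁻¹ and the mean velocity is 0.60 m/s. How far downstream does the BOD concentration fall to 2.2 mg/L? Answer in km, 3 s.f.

From C = C₀·e^(−kt), t = ln(C₀/C)/k = ln(5.49/2.2)/0.29 = 0.9145/0.29 = 3.153 d.
Distance = v·t = 0.60 m/s × 2.724e+05 s = 1.635e+05 m = 163.5 km.

163 km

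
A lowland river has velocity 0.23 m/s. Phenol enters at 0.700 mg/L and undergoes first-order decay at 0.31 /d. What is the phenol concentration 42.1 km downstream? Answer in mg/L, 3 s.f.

0.363 mg/L

Travel time t = 42.1 km / 0.23 m/s = 4.21e+04/0.23 = 1.83e+05 s = 2.119 d.
First-order decay: C = 0.700·exp(−0.31·2.119) = 0.700·0.5185 = 0.363 mg/L.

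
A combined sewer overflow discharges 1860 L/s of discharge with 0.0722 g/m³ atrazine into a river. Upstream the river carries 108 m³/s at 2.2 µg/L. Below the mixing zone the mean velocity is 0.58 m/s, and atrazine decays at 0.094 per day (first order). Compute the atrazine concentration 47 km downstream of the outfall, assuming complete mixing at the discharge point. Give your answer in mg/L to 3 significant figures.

0.00310 mg/L

1860 L/s = 1.86 m³/s.
2.2 µg/L = 0.0022 mg/L.
After complete mixing, C₀ = (1.86·0.0722 + 108·0.0022) / 109.9 = 0.003385 mg/L.
Travel time t = 4.7e+04 m / 0.58 m/s = 8.103e+04 s = 0.9379 d.
C = 0.003385·exp(−0.094·0.9379) = 0.003385·0.9156 = 0.003099 mg/L.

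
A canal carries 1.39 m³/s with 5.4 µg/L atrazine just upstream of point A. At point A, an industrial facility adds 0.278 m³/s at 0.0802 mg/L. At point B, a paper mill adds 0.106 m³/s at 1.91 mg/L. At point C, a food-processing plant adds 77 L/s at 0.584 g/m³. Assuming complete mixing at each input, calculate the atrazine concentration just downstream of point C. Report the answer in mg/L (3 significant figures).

5.4 µg/L = 0.0054 mg/L.
After input A: C = (1.39·0.0054 + 0.278·0.0802) / 1.668 = 0.01787 mg/L.
After input B: C = (1.668·0.01787 + 0.106·1.91) / 1.774 = 0.1309 mg/L.
77 L/s = 0.077 m³/s.
After input C: C = (1.774·0.1309 + 0.077·0.584) / 1.851 = 0.1498 mg/L.

0.150 mg/L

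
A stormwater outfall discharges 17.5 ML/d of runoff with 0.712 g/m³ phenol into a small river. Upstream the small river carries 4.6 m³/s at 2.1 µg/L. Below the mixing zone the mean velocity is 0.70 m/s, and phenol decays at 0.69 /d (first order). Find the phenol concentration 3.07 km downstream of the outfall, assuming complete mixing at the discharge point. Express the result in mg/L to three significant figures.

17.5 ML/d = 0.2025 m³/s.
2.1 µg/L = 0.0021 mg/L.
After complete mixing, C₀ = (0.2025·0.712 + 4.6·0.0021) / 4.803 = 0.03204 mg/L.
Travel time t = 3070 m / 0.70 m/s = 4386 s = 0.05076 d.
C = 0.03204·exp(−0.69·0.05076) = 0.03204·0.9656 = 0.03094 mg/L.

0.0309 mg/L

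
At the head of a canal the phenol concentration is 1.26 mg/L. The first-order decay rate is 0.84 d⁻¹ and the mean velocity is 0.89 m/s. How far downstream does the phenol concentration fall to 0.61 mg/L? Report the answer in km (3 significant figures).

66.4 km

From C = C₀·e^(−kt), t = ln(C₀/C)/k = ln(1.26/0.61)/0.84 = 0.7254/0.84 = 0.8636 d.
Distance = v·t = 0.89 m/s × 7.461e+04 s = 6.641e+04 m = 66.41 km.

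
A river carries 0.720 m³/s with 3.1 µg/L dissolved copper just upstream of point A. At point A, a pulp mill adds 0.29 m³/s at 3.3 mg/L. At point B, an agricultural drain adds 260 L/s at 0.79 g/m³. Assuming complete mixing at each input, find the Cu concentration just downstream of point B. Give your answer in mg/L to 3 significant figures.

0.917 mg/L

3.1 µg/L = 0.0031 mg/L.
After input A: C = (0.72·0.0031 + 0.29·3.3) / 1.01 = 0.9497 mg/L.
260 L/s = 0.26 m³/s.
After input B: C = (1.01·0.9497 + 0.26·0.79) / 1.27 = 0.917 mg/L.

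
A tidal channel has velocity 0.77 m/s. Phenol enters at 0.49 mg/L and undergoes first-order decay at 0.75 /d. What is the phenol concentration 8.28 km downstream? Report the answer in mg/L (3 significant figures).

0.446 mg/L

Travel time t = 8.28 km / 0.77 m/s = 8280/0.77 = 1.075e+04 s = 0.1245 d.
First-order decay: C = 0.49·exp(−0.75·0.1245) = 0.49·0.9109 = 0.4463 mg/L.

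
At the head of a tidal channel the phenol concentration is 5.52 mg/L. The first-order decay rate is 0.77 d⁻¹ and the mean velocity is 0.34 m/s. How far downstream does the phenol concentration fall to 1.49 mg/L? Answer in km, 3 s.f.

From C = C₀·e^(−kt), t = ln(C₀/C)/k = ln(5.52/1.49)/0.77 = 1.31/0.77 = 1.701 d.
Distance = v·t = 0.34 m/s × 1.469e+05 s = 4.996e+04 m = 49.96 km.

50.0 km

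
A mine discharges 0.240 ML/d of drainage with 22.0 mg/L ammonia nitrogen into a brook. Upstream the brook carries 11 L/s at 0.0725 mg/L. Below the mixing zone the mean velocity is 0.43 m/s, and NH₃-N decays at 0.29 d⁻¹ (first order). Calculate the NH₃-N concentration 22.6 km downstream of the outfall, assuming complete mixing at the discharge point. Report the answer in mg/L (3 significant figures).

3.77 mg/L

0.240 ML/d = 0.002778 m³/s.
11 L/s = 0.011 m³/s.
After complete mixing, C₀ = (0.002778·22 + 0.011·0.0725) / 0.01378 = 4.493 mg/L.
Travel time t = 2.26e+04 m / 0.43 m/s = 5.256e+04 s = 0.6083 d.
C = 4.493·exp(−0.29·0.6083) = 4.493·0.8383 = 3.767 mg/L.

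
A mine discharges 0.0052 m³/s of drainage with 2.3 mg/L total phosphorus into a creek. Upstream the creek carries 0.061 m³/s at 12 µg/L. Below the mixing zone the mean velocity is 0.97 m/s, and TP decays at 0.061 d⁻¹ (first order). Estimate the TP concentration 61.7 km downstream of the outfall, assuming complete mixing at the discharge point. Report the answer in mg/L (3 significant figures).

12 µg/L = 0.012 mg/L.
After complete mixing, C₀ = (0.0052·2.3 + 0.061·0.012) / 0.0662 = 0.1917 mg/L.
Travel time t = 6.17e+04 m / 0.97 m/s = 6.361e+04 s = 0.7362 d.
C = 0.1917·exp(−0.061·0.7362) = 0.1917·0.9561 = 0.1833 mg/L.

0.183 mg/L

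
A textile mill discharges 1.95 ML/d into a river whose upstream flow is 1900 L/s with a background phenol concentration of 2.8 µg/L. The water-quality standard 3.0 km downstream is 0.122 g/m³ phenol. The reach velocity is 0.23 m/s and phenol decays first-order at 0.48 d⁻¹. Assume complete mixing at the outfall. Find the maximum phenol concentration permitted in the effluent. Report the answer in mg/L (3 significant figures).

10.9 mg/L

1.95 ML/d = 0.02257 m³/s.
1900 L/s = 1.9 m³/s.
2.8 µg/L = 0.0028 mg/L.
Travel time to the compliance point: t = 3000/0.23 = 1.304e+04 s = 0.151 d; decay factor exp(−0.48·0.151) = 0.9301.
So the concentration just after mixing may be at most 0.122/0.9301 = 0.1312 mg/L.
Mass balance: 0.1312·1.923 = 0.02257·Cₑ + 1.9·0.0028.
Cₑ = (0.2522 − 0.00532) / 0.02257 = 10.94 mg/L.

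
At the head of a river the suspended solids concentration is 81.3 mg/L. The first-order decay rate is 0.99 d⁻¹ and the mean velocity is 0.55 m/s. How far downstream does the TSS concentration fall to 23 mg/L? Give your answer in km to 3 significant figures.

From C = C₀·e^(−kt), t = ln(C₀/C)/k = ln(81.3/23)/0.99 = 1.263/0.99 = 1.275 d.
Distance = v·t = 0.55 m/s × 1.102e+05 s = 6.061e+04 m = 60.61 km.

60.6 km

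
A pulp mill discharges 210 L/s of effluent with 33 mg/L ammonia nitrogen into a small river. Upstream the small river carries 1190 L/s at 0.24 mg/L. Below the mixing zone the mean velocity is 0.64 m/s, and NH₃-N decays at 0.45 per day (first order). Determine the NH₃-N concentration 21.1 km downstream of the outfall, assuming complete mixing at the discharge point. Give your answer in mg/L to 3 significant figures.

210 L/s = 0.21 m³/s.
1190 L/s = 1.19 m³/s.
After complete mixing, C₀ = (0.21·33 + 1.19·0.24) / 1.4 = 5.154 mg/L.
Travel time t = 2.11e+04 m / 0.64 m/s = 3.297e+04 s = 0.3816 d.
C = 5.154·exp(−0.45·0.3816) = 5.154·0.8422 = 4.341 mg/L.

4.34 mg/L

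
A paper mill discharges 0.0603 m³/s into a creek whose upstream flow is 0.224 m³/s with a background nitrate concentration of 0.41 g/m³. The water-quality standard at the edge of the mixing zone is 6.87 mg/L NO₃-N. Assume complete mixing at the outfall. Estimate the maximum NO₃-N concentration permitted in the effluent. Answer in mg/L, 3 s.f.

30.9 mg/L

Mass balance: 6.87·0.2843 = 0.0603·Cₑ + 0.224·0.41.
Cₑ = (1.953 − 0.09184) / 0.0603 = 30.87 mg/L.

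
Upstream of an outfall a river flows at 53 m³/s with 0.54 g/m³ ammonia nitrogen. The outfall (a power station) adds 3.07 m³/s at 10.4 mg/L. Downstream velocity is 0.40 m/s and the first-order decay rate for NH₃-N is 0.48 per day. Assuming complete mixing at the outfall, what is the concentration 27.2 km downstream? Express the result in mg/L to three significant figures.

After complete mixing, C₀ = (3.07·10.4 + 53·0.54) / 56.07 = 1.08 mg/L.
Travel time t = 2.72e+04 m / 0.40 m/s = 6.8e+04 s = 0.787 d.
C = 1.08·exp(−0.48·0.787) = 1.08·0.6854 = 0.7401 mg/L.

0.740 mg/L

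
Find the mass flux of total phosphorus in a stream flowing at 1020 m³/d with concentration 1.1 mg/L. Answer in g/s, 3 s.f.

1020 m³/d = 0.01181 m³/s.
Mass flux = Q·C = 0.01181 m³/s × 1.1 g/m³ = 0.01299 g/s.

0.0130 g/s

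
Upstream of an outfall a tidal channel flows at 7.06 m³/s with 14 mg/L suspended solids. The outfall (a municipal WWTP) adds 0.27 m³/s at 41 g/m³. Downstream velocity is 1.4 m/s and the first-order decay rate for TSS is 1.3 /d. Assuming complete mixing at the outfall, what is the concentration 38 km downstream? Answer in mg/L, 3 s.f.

9.97 mg/L

After complete mixing, C₀ = (0.27·41 + 7.06·14) / 7.33 = 14.99 mg/L.
Travel time t = 3.8e+04 m / 1.4 m/s = 2.714e+04 s = 0.3142 d.
C = 14.99·exp(−1.3·0.3142) = 14.99·0.6647 = 9.967 mg/L.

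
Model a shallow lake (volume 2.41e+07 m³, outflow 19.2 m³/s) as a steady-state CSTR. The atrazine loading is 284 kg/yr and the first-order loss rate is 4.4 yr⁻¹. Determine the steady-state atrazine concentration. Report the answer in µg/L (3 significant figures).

0.399 µg/L

Outflow Q = 19.2 m³/s × 3.156e+07 s/yr = 6.059e+08 m³/yr.
Steady-state CSTR mass balance: W = Q·C + k·V·C, so C = W/(Q + kV).
Q + kV = 6.059e+08 + 4.4·2.41e+07 = 7.119e+08 m³/yr.
C = 284/7.119e+08 = 3.989e-07 kg/m³ = 0.0003989 mg/L = 0.3989 µg/L.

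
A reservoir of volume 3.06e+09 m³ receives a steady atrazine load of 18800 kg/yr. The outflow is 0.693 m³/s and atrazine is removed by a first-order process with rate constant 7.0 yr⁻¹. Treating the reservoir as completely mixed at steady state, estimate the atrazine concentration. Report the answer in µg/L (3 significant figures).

Outflow Q = 0.693 m³/s × 3.156e+07 s/yr = 2.187e+07 m³/yr.
Steady-state CSTR mass balance: W = Q·C + k·V·C, so C = W/(Q + kV).
Q + kV = 2.187e+07 + 7.0·3.06e+09 = 2.144e+10 m³/yr.
C = 18800/2.144e+10 = 8.768e-07 kg/m³ = 0.0008768 mg/L = 0.8768 µg/L.

0.877 µg/L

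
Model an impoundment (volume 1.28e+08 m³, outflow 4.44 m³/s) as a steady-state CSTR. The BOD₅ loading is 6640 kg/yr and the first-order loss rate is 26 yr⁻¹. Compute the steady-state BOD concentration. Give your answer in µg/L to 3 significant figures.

Outflow Q = 4.44 m³/s × 3.156e+07 s/yr = 1.401e+08 m³/yr.
Steady-state CSTR mass balance: W = Q·C + k·V·C, so C = W/(Q + kV).
Q + kV = 1.401e+08 + 26·1.28e+08 = 3.468e+09 m³/yr.
C = 6640/3.468e+09 = 1.915e-06 kg/m³ = 0.001915 mg/L = 1.915 µg/L.

1.91 µg/L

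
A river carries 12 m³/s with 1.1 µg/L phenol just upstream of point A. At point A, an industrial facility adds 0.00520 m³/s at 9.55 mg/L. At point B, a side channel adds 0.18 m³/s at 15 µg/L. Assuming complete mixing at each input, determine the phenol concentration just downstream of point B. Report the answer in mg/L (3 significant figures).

1.1 µg/L = 0.0011 mg/L.
After input A: C = (12·0.0011 + 0.0052·9.55) / 12.01 = 0.005236 mg/L.
15 µg/L = 0.015 mg/L.
After input B: C = (12.01·0.005236 + 0.18·0.015) / 12.19 = 0.00538 mg/L.

0.00538 mg/L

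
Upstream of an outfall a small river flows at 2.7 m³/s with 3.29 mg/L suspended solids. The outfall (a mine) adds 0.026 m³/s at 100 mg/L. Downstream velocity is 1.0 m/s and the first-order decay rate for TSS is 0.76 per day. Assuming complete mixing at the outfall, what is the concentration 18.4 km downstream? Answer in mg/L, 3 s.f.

3.58 mg/L

After complete mixing, C₀ = (0.026·100 + 2.7·3.29) / 2.726 = 4.212 mg/L.
Travel time t = 1.84e+04 m / 1.0 m/s = 1.84e+04 s = 0.213 d.
C = 4.212·exp(−0.76·0.213) = 4.212·0.8506 = 3.583 mg/L.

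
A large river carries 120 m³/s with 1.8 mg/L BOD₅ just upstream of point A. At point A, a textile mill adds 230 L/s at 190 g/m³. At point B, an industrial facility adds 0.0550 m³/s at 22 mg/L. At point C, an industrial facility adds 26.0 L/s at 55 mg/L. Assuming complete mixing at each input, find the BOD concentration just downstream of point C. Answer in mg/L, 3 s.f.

230 L/s = 0.23 m³/s.
After input A: C = (120·1.8 + 0.23·190) / 120.2 = 2.16 mg/L.
After input B: C = (120.2·2.16 + 0.055·22) / 120.3 = 2.169 mg/L.
26.0 L/s = 0.026 m³/s.
After input C: C = (120.3·2.169 + 0.026·55) / 120.3 = 2.181 mg/L.

2.18 mg/L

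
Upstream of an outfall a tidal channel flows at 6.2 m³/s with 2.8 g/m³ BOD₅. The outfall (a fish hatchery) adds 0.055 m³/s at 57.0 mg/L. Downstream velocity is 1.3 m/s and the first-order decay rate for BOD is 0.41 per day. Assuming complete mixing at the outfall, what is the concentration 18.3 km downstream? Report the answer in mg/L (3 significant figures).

3.06 mg/L

After complete mixing, C₀ = (0.055·57 + 6.2·2.8) / 6.255 = 3.277 mg/L.
Travel time t = 1.83e+04 m / 1.3 m/s = 1.408e+04 s = 0.1629 d.
C = 3.277·exp(−0.41·0.1629) = 3.277·0.9354 = 3.065 mg/L.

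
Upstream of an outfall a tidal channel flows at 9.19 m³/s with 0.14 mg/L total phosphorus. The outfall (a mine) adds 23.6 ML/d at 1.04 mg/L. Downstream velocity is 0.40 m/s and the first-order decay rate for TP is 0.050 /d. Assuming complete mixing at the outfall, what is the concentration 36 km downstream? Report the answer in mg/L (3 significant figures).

0.158 mg/L

23.6 ML/d = 0.2731 m³/s.
After complete mixing, C₀ = (0.2731·1.04 + 9.19·0.14) / 9.463 = 0.166 mg/L.
Travel time t = 3.6e+04 m / 0.40 m/s = 9e+04 s = 1.042 d.
C = 0.166·exp(−0.050·1.042) = 0.166·0.9492 = 0.1576 mg/L.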